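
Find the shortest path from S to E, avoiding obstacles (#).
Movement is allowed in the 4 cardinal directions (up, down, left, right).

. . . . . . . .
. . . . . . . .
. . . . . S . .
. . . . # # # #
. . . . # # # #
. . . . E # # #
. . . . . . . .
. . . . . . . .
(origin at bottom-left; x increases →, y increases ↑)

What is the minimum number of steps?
6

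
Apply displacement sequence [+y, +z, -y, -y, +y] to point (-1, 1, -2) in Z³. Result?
(-1, 1, -1)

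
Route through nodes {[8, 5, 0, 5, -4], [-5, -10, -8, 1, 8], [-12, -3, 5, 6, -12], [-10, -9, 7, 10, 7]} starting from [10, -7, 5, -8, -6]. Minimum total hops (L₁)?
140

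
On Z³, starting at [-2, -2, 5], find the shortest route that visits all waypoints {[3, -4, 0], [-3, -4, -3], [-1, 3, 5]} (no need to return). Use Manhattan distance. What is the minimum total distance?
31
(one optimal route: (-2, -2, 5) → (-1, 3, 5) → (3, -4, 0) → (-3, -4, -3))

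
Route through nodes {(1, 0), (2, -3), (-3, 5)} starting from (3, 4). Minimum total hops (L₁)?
20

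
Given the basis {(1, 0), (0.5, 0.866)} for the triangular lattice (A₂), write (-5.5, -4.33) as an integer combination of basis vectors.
-3b₁ - 5b₂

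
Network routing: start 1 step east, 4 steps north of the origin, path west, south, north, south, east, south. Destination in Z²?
(1, 2)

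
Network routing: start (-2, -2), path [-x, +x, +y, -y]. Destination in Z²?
(-2, -2)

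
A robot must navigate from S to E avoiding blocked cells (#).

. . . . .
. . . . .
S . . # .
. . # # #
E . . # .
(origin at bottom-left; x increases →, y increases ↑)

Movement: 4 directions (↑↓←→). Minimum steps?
2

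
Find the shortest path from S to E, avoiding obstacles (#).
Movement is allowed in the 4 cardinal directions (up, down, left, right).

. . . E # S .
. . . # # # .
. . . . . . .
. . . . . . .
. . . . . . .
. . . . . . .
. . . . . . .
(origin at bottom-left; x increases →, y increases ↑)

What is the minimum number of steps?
10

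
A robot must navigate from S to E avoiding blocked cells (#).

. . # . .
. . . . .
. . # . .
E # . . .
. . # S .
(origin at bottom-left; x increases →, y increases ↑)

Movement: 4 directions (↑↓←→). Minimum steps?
8
(one shortest path: (3, 0) → (3, 1) → (3, 2) → (3, 3) → (2, 3) → (1, 3) → (0, 3) → (0, 2) → (0, 1))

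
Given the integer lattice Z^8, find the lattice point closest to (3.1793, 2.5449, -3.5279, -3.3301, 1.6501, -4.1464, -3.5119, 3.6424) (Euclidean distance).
(3, 3, -4, -3, 2, -4, -4, 4)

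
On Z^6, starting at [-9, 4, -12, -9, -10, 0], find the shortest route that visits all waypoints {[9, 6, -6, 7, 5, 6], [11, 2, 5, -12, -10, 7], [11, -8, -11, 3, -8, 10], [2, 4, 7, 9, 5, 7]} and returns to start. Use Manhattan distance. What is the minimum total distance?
222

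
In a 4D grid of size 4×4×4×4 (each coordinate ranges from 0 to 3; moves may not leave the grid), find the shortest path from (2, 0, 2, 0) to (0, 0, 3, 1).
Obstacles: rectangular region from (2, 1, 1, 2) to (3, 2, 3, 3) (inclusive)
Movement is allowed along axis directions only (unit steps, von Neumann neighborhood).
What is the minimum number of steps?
4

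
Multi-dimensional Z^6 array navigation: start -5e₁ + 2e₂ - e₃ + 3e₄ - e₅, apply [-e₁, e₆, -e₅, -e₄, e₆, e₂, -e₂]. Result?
(-6, 2, -1, 2, -2, 2)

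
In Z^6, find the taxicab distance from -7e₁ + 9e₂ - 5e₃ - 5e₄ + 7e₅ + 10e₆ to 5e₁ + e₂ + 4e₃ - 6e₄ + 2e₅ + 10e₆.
35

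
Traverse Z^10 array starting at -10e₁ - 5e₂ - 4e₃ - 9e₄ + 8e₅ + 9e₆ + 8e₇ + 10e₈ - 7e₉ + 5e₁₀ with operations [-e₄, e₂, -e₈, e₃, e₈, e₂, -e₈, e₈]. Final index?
(-10, -3, -3, -10, 8, 9, 8, 10, -7, 5)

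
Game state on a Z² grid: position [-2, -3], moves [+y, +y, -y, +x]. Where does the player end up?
(-1, -2)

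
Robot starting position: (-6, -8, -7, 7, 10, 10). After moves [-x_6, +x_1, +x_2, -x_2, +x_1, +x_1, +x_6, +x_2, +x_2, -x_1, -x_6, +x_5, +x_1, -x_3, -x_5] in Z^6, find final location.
(-3, -6, -8, 7, 10, 9)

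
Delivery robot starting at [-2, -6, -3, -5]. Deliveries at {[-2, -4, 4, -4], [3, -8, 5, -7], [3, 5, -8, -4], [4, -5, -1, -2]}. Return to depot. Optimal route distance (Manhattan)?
80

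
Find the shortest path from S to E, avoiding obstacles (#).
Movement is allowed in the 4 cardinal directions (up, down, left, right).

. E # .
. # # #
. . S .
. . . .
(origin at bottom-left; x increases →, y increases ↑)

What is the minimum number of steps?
5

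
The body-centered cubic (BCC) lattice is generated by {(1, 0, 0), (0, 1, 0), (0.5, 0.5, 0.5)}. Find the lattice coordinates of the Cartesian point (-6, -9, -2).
-4b₁ - 7b₂ - 4b₃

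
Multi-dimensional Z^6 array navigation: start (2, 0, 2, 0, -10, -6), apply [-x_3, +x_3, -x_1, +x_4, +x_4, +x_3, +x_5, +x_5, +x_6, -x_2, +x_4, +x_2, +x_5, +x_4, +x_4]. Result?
(1, 0, 3, 5, -7, -5)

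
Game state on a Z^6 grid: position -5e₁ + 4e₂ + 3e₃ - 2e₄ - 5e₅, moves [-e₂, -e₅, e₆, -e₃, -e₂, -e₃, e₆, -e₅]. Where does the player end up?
(-5, 2, 1, -2, -7, 2)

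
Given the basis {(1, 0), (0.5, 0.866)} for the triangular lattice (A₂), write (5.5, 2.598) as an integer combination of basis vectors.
4b₁ + 3b₂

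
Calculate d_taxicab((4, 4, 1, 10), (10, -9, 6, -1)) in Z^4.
35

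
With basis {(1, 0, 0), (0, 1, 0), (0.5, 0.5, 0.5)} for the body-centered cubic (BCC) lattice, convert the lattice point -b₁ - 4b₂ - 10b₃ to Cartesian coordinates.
(-6, -9, -5)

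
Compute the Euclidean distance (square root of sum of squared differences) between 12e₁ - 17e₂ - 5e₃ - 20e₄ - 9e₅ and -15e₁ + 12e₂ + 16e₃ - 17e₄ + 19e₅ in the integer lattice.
52.9528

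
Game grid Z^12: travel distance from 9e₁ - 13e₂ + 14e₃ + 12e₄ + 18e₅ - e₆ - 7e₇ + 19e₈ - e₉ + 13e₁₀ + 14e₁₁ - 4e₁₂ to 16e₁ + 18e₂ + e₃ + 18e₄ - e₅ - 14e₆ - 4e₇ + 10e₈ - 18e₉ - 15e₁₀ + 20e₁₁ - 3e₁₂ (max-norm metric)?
31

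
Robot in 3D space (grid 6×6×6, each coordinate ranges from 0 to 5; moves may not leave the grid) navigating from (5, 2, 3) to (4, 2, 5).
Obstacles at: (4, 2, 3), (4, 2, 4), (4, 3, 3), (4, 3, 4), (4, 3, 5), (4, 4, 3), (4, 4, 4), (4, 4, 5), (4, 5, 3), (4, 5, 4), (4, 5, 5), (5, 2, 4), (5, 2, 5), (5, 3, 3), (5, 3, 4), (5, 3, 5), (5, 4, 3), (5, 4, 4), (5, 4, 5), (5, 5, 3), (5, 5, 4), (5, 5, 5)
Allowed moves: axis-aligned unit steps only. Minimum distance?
5
(one shortest path: (5, 2, 3) → (5, 1, 3) → (4, 1, 3) → (4, 1, 4) → (4, 1, 5) → (4, 2, 5))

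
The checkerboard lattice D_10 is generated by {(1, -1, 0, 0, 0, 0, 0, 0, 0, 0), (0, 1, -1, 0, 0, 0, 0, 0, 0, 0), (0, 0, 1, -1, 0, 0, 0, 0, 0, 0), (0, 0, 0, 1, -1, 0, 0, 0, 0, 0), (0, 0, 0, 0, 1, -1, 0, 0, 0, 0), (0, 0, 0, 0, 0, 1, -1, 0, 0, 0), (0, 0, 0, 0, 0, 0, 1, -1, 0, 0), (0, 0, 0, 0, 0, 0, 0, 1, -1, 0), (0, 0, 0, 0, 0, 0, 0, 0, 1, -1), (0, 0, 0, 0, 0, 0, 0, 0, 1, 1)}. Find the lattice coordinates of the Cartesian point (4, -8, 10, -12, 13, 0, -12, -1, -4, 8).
4b₁ - 4b₂ + 6b₃ - 6b₄ + 7b₅ + 7b₆ - 5b₇ - 6b₈ - 9b₉ - b₁₀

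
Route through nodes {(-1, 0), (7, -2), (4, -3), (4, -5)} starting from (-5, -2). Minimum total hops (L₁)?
22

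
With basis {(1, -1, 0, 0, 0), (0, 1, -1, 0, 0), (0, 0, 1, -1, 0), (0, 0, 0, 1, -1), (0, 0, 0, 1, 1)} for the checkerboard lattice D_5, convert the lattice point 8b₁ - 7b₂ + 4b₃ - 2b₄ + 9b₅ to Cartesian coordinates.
(8, -15, 11, 3, 11)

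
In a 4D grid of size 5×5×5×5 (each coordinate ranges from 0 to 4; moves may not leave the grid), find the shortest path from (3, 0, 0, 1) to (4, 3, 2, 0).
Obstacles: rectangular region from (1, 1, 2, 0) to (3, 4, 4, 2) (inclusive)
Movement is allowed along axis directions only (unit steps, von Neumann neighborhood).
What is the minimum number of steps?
7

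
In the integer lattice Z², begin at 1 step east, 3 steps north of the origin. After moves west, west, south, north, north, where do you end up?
(-1, 4)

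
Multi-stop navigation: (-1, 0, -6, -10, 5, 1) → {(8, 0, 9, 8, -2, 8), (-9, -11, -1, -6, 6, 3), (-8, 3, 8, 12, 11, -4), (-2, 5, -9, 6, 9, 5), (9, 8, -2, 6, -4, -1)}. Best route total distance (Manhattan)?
200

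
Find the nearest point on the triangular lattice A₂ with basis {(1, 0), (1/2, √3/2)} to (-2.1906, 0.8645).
(-2.5, 0.866)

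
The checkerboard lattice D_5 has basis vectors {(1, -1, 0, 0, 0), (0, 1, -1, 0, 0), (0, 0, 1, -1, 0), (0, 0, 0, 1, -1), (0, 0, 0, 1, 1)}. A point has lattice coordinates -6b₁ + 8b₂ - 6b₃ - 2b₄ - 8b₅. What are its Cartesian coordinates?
(-6, 14, -14, -4, -6)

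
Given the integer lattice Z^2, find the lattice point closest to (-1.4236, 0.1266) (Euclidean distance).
(-1, 0)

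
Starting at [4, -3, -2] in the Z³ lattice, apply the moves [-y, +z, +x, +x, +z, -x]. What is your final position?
(5, -4, 0)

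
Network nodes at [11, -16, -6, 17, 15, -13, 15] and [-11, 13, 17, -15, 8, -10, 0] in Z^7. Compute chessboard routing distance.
32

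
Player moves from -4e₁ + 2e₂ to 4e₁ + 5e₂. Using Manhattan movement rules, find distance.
11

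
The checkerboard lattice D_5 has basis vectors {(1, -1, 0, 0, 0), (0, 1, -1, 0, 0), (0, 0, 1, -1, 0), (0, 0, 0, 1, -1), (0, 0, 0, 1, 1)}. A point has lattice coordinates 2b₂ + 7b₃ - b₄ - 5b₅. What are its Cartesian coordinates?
(0, 2, 5, -13, -4)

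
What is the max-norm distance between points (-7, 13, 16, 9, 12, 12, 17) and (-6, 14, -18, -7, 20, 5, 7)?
34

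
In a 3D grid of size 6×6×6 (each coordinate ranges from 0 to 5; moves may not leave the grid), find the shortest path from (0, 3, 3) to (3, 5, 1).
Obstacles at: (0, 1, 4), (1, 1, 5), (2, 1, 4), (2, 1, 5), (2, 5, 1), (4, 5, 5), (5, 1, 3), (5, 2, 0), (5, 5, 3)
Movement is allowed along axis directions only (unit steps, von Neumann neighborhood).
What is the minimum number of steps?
7
(one shortest path: (0, 3, 3) → (1, 3, 3) → (2, 3, 3) → (3, 3, 3) → (3, 4, 3) → (3, 5, 3) → (3, 5, 2) → (3, 5, 1))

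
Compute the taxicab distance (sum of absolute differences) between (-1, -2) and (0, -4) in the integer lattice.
3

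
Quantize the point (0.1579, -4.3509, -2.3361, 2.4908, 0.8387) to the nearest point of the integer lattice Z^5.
(0, -4, -2, 2, 1)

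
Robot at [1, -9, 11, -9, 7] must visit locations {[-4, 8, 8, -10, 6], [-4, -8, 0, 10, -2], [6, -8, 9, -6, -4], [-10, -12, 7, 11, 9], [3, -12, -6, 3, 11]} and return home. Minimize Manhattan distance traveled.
208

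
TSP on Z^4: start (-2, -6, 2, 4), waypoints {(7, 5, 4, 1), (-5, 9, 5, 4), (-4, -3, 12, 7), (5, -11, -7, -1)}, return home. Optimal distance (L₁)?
118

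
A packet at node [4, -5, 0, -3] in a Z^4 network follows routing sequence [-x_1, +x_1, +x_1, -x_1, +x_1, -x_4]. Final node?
(5, -5, 0, -4)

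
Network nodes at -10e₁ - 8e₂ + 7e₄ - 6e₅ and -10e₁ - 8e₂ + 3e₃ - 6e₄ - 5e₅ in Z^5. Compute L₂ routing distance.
13.3791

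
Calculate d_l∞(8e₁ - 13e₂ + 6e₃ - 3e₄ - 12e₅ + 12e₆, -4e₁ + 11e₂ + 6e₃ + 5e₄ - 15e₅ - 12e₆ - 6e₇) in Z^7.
24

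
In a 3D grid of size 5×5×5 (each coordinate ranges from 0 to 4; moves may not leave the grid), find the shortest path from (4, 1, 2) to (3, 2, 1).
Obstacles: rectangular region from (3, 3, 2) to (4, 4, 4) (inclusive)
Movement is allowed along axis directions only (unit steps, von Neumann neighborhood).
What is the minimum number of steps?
3
(one shortest path: (4, 1, 2) → (3, 1, 2) → (3, 2, 2) → (3, 2, 1))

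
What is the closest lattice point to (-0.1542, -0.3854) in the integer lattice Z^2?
(0, 0)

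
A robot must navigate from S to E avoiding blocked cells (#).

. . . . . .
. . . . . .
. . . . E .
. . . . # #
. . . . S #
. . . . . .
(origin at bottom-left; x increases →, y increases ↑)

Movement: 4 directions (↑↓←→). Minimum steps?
4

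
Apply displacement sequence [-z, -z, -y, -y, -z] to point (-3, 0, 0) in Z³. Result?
(-3, -2, -3)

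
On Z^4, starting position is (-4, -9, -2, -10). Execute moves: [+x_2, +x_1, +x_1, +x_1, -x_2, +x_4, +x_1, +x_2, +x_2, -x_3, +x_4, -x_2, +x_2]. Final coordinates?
(0, -7, -3, -8)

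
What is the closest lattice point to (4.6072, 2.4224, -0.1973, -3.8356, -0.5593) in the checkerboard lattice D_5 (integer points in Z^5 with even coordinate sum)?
(5, 2, 0, -4, -1)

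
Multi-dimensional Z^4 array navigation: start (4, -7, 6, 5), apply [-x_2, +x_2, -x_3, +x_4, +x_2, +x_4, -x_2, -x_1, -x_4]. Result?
(3, -7, 5, 6)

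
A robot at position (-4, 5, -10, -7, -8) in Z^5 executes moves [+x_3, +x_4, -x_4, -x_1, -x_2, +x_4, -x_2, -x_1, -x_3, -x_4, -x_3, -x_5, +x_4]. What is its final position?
(-6, 3, -11, -6, -9)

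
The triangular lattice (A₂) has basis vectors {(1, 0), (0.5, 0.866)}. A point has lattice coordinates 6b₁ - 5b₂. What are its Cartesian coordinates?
(3.5, -4.33)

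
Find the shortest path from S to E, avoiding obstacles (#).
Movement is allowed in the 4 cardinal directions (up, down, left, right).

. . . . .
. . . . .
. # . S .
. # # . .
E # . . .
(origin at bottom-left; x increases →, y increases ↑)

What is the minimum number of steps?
7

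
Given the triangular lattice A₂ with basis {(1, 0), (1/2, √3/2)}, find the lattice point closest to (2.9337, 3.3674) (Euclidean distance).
(3, 3.464)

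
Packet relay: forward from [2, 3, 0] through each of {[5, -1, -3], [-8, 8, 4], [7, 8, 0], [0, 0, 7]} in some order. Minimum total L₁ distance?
59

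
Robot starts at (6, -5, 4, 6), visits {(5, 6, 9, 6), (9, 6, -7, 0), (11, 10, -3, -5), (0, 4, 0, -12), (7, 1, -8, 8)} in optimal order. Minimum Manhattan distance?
101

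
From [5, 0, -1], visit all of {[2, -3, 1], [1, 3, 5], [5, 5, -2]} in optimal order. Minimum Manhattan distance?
30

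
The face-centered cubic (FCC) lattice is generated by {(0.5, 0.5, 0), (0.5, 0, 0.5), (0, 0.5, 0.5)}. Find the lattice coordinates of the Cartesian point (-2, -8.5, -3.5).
-7b₁ + 3b₂ - 10b₃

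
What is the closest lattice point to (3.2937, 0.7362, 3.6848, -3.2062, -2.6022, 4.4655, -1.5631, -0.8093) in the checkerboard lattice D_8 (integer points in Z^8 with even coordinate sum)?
(3, 1, 4, -3, -3, 5, -2, -1)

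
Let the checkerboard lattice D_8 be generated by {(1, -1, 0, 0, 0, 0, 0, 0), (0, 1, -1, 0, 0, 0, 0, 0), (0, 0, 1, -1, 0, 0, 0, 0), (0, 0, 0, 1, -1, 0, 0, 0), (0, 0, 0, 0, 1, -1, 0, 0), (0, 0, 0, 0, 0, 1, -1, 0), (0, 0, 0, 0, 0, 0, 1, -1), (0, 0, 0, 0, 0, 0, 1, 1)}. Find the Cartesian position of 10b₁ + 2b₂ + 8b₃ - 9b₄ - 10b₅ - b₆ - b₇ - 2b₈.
(10, -8, 6, -17, -1, 9, -2, -1)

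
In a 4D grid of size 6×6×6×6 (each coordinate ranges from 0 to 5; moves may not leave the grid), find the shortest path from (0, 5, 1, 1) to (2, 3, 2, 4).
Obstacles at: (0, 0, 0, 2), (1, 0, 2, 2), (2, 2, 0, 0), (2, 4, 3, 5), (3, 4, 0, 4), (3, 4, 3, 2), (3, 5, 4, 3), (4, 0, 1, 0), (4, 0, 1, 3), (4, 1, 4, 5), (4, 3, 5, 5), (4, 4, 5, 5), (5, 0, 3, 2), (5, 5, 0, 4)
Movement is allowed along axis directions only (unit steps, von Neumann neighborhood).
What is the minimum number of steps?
8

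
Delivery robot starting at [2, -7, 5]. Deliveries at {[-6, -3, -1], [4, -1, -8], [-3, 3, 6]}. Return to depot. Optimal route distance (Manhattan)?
72
(one optimal route: (2, -7, 5) → (4, -1, -8) → (-6, -3, -1) → (-3, 3, 6) → (2, -7, 5))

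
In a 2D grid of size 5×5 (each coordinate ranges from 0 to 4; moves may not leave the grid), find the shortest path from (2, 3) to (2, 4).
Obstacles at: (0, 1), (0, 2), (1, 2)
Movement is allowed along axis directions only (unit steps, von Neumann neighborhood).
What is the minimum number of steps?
1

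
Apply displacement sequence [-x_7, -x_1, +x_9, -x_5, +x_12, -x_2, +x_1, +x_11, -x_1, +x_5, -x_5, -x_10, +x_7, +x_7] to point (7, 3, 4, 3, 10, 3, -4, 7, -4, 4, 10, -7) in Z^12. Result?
(6, 2, 4, 3, 9, 3, -3, 7, -3, 3, 11, -6)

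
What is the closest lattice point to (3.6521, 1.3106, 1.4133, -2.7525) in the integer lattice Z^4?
(4, 1, 1, -3)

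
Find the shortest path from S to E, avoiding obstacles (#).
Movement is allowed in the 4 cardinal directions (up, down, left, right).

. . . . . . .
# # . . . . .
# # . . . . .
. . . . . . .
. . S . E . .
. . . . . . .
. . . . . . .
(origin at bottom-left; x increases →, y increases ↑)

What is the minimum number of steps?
2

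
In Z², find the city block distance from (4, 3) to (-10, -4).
21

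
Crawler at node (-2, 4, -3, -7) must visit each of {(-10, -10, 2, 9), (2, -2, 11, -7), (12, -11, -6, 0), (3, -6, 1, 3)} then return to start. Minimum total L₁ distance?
152
(one optimal route: (-2, 4, -3, -7) → (2, -2, 11, -7) → (3, -6, 1, 3) → (-10, -10, 2, 9) → (12, -11, -6, 0) → (-2, 4, -3, -7))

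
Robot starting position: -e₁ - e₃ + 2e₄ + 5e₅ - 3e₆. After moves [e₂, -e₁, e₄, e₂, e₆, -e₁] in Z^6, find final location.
(-3, 2, -1, 3, 5, -2)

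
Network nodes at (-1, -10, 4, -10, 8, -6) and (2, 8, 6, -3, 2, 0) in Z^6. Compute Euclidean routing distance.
21.4009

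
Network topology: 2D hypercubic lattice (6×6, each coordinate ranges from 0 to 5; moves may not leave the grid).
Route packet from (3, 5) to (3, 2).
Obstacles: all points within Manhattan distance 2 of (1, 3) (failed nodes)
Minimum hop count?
5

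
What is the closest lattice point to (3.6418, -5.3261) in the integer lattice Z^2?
(4, -5)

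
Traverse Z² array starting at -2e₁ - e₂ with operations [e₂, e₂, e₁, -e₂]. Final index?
(-1, 0)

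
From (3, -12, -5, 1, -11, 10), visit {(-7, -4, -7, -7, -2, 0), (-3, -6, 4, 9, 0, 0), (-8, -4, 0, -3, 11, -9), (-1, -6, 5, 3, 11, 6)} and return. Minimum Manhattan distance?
192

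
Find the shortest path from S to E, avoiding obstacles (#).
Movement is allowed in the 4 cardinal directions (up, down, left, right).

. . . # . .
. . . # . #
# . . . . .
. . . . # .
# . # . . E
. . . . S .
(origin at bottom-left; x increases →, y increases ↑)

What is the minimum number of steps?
2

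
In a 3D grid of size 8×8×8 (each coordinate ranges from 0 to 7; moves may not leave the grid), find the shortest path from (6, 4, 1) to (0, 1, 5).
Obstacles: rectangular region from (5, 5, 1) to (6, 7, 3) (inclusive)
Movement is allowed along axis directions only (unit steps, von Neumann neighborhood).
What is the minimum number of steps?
13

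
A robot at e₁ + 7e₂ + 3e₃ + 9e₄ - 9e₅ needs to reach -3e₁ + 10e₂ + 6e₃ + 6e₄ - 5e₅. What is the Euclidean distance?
7.68115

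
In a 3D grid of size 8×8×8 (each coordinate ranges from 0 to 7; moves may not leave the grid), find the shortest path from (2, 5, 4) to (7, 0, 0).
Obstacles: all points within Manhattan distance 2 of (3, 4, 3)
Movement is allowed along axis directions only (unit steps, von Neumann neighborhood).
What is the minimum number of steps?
16
(one shortest path: (2, 5, 4) → (1, 5, 4) → (1, 4, 4) → (1, 3, 4) → (2, 3, 4) → (2, 2, 4) → (3, 2, 4) → (4, 2, 4) → (5, 2, 4) → (6, 2, 4) → (7, 2, 4) → (7, 1, 4) → (7, 0, 4) → (7, 0, 3) → (7, 0, 2) → (7, 0, 1) → (7, 0, 0))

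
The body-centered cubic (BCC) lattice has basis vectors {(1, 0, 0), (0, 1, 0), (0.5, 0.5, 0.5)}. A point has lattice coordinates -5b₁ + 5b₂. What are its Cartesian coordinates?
(-5, 5, 0)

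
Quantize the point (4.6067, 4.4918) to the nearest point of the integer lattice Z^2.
(5, 4)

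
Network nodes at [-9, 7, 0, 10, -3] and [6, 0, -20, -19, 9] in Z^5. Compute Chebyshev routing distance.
29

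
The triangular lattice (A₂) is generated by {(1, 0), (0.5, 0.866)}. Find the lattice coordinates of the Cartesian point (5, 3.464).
3b₁ + 4b₂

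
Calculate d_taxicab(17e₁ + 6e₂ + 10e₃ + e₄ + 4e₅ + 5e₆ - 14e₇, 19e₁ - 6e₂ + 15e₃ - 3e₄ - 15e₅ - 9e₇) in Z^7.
52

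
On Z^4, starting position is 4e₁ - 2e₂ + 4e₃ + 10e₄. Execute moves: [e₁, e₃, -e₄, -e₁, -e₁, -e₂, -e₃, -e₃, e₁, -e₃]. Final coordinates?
(4, -3, 2, 9)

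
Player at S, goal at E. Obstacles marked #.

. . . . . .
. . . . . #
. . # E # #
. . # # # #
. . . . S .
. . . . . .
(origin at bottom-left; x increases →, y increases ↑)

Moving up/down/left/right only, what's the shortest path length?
9
(one shortest path: (4, 1) → (3, 1) → (2, 1) → (1, 1) → (1, 2) → (1, 3) → (1, 4) → (2, 4) → (3, 4) → (3, 3))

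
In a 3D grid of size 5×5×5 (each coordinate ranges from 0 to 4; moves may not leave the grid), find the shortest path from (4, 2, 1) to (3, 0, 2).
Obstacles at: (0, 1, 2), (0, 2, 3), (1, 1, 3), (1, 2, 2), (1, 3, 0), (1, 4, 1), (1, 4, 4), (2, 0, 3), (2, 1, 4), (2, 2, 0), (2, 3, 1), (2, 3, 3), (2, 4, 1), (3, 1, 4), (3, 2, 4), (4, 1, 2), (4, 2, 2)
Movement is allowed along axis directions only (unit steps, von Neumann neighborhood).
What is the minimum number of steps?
4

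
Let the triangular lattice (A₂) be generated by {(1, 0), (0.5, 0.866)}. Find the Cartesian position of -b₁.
(-1, 0)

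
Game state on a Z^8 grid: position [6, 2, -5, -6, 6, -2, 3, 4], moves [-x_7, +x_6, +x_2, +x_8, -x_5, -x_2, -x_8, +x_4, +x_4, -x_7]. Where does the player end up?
(6, 2, -5, -4, 5, -1, 1, 4)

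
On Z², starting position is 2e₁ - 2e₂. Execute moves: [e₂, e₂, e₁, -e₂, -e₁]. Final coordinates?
(2, -1)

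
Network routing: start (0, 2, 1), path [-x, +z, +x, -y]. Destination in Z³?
(0, 1, 2)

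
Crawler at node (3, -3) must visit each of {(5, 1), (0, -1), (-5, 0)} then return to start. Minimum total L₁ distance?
28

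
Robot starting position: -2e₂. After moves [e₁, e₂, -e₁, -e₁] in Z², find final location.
(-1, -1)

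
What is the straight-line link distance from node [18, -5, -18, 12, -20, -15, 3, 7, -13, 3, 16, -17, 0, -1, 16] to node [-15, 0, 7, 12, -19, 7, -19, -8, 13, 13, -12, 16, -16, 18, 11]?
78.8923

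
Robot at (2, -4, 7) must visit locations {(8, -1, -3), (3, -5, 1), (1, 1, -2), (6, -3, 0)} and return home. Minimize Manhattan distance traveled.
46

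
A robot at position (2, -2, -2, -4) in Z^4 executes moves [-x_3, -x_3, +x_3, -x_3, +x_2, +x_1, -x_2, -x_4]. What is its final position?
(3, -2, -4, -5)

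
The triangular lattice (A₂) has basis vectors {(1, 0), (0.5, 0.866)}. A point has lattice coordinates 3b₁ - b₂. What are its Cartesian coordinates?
(2.5, -0.866)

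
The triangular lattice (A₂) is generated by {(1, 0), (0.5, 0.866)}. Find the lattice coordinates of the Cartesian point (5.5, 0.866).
5b₁ + b₂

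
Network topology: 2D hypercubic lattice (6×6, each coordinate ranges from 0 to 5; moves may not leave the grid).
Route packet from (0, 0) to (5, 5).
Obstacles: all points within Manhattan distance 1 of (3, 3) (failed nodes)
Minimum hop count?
10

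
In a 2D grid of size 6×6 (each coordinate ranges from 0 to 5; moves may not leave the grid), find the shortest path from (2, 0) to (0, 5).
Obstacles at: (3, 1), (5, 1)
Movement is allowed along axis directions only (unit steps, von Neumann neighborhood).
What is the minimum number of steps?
7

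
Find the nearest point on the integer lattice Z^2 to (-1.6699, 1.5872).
(-2, 2)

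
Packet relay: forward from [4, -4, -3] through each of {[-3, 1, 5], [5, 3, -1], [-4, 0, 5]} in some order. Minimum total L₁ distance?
28
(one optimal route: (4, -4, -3) → (5, 3, -1) → (-3, 1, 5) → (-4, 0, 5))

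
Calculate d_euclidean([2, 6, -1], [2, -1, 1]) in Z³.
7.28011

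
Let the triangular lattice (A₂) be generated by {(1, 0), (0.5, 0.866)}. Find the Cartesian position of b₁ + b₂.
(1.5, 0.866)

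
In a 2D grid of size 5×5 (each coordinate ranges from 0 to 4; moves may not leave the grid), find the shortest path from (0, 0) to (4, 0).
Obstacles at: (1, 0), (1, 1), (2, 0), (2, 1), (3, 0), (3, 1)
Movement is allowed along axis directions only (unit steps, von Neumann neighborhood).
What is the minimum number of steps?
8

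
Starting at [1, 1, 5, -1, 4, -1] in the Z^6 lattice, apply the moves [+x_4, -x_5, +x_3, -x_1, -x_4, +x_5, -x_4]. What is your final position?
(0, 1, 6, -2, 4, -1)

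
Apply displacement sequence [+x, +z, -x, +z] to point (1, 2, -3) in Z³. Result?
(1, 2, -1)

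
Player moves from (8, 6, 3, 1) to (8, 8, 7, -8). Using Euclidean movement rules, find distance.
10.0499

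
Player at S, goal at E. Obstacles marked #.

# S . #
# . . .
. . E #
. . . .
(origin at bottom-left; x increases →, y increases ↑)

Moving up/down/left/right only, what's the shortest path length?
3
(one shortest path: (1, 3) → (2, 3) → (2, 2) → (2, 1))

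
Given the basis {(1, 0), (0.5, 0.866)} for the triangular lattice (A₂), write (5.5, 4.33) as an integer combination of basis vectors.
3b₁ + 5b₂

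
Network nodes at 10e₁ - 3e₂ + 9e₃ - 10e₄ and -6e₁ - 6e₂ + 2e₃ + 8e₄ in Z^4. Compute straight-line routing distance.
25.2587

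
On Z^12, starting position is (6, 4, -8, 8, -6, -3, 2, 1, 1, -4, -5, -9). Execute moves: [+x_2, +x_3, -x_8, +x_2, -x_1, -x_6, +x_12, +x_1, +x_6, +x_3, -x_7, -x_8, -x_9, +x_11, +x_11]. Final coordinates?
(6, 6, -6, 8, -6, -3, 1, -1, 0, -4, -3, -8)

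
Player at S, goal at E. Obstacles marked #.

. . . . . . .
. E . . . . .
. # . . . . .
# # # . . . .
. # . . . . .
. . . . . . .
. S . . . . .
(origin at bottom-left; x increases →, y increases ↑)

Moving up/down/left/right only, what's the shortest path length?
9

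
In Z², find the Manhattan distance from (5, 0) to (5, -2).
2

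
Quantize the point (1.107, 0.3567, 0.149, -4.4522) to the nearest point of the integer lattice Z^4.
(1, 0, 0, -4)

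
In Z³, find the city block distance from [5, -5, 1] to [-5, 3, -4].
23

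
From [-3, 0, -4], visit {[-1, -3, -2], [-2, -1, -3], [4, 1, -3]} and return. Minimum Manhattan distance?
26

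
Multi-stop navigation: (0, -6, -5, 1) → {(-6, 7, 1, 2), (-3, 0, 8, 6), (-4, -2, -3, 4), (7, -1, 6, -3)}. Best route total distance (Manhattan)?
73
(one optimal route: (0, -6, -5, 1) → (-4, -2, -3, 4) → (-6, 7, 1, 2) → (-3, 0, 8, 6) → (7, -1, 6, -3))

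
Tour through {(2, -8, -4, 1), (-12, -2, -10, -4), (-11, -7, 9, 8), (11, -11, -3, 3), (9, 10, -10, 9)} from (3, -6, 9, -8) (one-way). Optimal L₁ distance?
150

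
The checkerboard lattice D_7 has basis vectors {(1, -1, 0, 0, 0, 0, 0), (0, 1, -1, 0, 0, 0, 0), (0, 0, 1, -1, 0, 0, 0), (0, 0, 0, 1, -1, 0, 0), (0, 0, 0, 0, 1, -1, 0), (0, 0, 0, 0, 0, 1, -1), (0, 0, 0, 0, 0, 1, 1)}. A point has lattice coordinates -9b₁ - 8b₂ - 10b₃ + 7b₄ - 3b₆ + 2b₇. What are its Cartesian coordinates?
(-9, 1, -2, 17, -7, -1, 5)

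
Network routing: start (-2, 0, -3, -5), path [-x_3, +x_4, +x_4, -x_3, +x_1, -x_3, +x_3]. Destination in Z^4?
(-1, 0, -5, -3)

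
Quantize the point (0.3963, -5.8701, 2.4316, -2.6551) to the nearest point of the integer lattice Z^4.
(0, -6, 2, -3)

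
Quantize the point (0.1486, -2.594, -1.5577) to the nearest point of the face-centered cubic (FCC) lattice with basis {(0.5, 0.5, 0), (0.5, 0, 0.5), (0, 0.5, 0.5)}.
(0, -2.5, -1.5)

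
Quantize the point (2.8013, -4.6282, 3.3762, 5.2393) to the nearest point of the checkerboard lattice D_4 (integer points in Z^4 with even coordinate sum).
(3, -5, 3, 5)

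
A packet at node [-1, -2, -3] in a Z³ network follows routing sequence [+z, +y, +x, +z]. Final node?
(0, -1, -1)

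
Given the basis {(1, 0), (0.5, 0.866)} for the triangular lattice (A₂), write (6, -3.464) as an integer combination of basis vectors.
8b₁ - 4b₂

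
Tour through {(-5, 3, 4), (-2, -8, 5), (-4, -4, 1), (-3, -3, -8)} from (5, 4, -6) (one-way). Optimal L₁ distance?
53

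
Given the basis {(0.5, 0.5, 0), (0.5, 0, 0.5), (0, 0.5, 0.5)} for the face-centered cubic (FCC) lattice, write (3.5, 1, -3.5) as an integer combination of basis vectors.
8b₁ - b₂ - 6b₃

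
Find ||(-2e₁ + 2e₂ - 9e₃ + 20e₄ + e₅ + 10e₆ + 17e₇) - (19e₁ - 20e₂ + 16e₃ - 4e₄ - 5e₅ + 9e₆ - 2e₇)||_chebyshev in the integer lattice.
25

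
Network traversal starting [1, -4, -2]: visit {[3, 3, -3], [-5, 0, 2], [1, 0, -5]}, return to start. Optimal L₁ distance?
44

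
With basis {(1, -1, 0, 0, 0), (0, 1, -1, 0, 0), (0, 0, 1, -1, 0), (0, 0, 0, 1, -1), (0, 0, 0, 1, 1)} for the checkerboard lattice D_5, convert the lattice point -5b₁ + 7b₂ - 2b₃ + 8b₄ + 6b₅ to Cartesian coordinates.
(-5, 12, -9, 16, -2)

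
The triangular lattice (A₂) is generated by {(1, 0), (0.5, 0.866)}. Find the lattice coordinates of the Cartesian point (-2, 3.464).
-4b₁ + 4b₂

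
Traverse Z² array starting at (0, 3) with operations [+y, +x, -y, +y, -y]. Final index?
(1, 3)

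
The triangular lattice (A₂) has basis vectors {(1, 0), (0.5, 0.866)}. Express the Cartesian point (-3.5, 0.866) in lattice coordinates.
-4b₁ + b₂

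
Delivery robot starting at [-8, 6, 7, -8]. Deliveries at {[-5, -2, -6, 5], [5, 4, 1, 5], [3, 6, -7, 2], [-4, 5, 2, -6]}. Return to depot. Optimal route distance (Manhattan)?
106
(one optimal route: (-8, 6, 7, -8) → (-5, -2, -6, 5) → (3, 6, -7, 2) → (5, 4, 1, 5) → (-4, 5, 2, -6) → (-8, 6, 7, -8))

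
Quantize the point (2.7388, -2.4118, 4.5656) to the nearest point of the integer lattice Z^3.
(3, -2, 5)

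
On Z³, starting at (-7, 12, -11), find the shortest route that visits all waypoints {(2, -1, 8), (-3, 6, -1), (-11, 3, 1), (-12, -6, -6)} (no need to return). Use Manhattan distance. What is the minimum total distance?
79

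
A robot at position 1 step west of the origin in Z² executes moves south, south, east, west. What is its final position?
(-1, -2)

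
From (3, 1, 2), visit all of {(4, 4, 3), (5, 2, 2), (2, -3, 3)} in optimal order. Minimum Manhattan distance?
16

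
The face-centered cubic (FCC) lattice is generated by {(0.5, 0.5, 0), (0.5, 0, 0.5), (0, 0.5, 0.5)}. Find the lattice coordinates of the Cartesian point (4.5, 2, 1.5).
5b₁ + 4b₂ - b₃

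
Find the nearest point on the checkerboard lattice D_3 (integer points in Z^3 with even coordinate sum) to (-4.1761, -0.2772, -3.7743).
(-4, 0, -4)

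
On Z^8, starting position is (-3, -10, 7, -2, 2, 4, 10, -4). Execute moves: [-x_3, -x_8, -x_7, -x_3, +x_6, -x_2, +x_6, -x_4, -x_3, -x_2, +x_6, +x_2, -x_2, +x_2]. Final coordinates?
(-3, -11, 4, -3, 2, 7, 9, -5)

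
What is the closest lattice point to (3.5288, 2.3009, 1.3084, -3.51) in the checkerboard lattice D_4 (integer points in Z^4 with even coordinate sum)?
(4, 2, 1, -3)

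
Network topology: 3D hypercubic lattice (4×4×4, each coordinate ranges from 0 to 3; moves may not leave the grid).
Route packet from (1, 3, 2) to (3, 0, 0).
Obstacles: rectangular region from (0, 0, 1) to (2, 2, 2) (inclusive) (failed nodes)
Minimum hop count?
7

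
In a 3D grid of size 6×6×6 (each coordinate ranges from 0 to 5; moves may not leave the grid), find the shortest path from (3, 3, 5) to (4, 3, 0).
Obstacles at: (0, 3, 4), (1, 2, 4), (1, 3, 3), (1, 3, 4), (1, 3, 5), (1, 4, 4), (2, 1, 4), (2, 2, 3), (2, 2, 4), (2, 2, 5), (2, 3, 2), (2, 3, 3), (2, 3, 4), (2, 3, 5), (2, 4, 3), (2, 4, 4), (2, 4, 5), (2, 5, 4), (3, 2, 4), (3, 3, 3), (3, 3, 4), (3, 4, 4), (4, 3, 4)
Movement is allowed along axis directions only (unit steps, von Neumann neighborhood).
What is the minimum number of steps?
8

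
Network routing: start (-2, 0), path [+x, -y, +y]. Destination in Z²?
(-1, 0)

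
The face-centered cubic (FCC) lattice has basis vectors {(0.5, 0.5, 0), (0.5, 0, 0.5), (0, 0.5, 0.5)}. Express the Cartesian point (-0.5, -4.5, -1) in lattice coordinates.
-4b₁ + 3b₂ - 5b₃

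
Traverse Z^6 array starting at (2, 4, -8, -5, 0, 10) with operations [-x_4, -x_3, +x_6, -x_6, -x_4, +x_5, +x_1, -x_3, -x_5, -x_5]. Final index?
(3, 4, -10, -7, -1, 10)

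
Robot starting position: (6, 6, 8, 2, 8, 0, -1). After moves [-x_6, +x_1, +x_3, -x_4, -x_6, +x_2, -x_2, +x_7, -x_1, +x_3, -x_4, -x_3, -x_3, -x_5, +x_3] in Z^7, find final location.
(6, 6, 9, 0, 7, -2, 0)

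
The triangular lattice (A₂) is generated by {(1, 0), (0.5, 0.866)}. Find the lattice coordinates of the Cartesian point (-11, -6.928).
-7b₁ - 8b₂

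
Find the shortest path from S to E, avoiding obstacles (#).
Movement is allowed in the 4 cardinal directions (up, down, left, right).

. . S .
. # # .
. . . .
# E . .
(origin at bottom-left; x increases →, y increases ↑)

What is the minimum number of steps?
6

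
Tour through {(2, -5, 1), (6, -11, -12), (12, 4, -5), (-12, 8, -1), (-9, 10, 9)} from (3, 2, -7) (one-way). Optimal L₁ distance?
108
(one optimal route: (3, 2, -7) → (12, 4, -5) → (6, -11, -12) → (2, -5, 1) → (-12, 8, -1) → (-9, 10, 9))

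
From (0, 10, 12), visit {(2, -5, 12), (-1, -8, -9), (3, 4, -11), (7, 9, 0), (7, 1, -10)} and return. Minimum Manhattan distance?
108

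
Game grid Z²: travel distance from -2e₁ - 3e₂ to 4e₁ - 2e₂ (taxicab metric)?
7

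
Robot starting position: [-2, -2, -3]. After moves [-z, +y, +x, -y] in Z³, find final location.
(-1, -2, -4)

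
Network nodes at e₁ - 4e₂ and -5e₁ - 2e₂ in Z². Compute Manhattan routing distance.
8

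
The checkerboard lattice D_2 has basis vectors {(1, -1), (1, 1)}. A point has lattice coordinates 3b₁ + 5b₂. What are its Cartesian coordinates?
(8, 2)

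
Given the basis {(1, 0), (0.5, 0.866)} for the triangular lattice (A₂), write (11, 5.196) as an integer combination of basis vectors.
8b₁ + 6b₂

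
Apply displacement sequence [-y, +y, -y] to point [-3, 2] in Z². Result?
(-3, 1)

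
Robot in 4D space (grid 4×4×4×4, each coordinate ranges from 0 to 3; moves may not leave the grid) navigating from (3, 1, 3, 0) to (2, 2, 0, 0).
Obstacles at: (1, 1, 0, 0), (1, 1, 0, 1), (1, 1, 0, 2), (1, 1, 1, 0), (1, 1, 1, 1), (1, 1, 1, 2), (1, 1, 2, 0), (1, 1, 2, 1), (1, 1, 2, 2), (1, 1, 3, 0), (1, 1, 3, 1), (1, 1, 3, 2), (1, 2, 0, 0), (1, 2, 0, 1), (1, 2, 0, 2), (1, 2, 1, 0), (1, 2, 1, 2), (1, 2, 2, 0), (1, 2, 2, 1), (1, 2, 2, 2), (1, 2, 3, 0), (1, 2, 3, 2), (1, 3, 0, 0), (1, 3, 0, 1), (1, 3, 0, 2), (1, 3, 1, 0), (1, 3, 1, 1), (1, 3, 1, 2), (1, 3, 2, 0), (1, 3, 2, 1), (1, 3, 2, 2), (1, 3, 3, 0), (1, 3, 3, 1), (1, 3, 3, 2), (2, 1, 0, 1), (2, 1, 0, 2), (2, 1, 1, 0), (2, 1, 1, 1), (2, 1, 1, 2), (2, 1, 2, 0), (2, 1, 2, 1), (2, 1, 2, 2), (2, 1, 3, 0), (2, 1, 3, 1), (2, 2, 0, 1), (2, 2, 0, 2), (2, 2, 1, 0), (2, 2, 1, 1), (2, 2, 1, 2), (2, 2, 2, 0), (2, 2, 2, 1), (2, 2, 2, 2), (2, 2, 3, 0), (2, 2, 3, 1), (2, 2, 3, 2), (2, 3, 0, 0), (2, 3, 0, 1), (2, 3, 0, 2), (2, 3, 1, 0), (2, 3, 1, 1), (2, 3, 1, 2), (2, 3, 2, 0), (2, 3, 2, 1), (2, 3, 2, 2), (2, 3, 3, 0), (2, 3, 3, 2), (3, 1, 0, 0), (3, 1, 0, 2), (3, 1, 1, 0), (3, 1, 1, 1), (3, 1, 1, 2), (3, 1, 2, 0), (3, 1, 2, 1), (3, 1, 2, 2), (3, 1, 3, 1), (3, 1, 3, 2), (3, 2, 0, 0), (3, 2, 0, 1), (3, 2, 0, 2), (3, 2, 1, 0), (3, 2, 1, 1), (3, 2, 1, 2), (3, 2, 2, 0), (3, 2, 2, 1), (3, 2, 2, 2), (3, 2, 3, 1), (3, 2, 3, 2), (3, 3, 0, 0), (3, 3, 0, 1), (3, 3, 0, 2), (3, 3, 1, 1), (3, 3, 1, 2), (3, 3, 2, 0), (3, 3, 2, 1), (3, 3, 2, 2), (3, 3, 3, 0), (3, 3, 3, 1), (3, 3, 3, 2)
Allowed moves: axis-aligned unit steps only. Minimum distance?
7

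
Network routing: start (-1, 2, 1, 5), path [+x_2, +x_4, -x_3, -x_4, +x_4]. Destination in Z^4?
(-1, 3, 0, 6)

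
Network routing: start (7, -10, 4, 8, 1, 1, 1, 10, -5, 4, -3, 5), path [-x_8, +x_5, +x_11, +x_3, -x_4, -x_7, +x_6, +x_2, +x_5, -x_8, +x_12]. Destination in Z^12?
(7, -9, 5, 7, 3, 2, 0, 8, -5, 4, -2, 6)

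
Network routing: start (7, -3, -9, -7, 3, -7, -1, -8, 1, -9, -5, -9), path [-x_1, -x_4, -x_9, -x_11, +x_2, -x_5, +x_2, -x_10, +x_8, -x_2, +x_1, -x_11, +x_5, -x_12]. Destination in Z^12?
(7, -2, -9, -8, 3, -7, -1, -7, 0, -10, -7, -10)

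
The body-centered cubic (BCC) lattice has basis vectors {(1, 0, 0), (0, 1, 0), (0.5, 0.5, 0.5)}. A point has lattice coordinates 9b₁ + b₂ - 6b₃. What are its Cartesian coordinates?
(6, -2, -3)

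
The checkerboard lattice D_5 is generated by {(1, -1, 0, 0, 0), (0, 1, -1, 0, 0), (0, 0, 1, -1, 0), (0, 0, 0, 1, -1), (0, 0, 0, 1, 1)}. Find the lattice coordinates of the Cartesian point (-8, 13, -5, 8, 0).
-8b₁ + 5b₂ + 4b₄ + 4b₅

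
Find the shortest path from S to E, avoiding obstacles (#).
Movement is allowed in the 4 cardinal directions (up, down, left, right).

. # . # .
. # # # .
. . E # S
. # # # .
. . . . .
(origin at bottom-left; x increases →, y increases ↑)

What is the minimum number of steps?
10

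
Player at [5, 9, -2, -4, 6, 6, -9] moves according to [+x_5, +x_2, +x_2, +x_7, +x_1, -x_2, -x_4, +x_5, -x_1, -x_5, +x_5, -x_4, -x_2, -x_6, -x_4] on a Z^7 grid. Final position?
(5, 9, -2, -7, 8, 5, -8)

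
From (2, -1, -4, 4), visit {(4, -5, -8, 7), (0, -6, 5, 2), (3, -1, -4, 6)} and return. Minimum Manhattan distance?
54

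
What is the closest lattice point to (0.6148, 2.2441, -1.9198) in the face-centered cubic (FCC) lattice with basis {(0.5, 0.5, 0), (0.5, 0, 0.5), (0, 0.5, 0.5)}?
(0.5, 2.5, -2)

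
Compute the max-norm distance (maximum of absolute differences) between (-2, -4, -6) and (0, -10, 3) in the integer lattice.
9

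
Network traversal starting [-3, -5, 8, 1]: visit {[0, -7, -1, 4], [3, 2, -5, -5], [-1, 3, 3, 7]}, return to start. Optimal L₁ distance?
88
(one optimal route: (-3, -5, 8, 1) → (0, -7, -1, 4) → (3, 2, -5, -5) → (-1, 3, 3, 7) → (-3, -5, 8, 1))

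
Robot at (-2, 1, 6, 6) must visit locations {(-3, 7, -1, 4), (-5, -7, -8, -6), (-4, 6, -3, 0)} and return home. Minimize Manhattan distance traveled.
86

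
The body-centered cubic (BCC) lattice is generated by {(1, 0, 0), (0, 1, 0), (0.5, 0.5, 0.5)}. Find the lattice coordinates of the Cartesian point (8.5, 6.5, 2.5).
6b₁ + 4b₂ + 5b₃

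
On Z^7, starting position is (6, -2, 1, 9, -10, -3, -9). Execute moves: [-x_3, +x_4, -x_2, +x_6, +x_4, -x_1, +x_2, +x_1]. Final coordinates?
(6, -2, 0, 11, -10, -2, -9)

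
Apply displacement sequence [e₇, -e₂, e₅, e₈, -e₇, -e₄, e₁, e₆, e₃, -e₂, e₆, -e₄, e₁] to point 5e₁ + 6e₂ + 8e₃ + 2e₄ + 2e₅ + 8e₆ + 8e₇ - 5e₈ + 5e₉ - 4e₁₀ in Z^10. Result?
(7, 4, 9, 0, 3, 10, 8, -4, 5, -4)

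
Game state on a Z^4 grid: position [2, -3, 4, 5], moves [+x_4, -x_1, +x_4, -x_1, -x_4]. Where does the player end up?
(0, -3, 4, 6)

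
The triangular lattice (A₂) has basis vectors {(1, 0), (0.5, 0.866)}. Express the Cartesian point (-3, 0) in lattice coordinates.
-3b₁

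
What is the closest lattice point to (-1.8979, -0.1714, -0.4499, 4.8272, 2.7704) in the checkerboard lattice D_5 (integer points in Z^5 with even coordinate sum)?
(-2, 0, 0, 5, 3)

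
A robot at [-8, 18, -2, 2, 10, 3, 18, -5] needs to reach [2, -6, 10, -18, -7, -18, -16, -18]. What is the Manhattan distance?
151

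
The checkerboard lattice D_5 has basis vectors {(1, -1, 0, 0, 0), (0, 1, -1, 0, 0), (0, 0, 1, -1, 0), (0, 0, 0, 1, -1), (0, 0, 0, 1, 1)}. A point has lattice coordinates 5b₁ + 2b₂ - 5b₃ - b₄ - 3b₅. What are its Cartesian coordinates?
(5, -3, -7, 1, -2)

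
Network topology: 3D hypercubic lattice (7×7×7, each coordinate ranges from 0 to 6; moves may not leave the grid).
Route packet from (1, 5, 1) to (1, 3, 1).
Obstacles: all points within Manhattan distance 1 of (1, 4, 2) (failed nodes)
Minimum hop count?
4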